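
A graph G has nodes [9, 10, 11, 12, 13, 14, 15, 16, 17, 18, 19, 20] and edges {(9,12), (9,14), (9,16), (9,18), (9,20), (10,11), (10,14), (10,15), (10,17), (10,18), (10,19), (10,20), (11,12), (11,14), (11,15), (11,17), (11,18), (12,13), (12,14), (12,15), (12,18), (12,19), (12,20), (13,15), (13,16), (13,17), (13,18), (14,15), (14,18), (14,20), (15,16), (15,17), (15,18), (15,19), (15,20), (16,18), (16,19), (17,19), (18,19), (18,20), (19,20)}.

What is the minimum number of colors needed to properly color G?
Clique number ω(G) = 5 (lower bound: χ ≥ ω).
The clique on [9, 12, 14, 18, 20] has size 5, forcing χ ≥ 5, and the coloring below uses 5 colors, so χ(G) = 5.
A valid 5-coloring: color 1: [9, 15]; color 2: [17, 18]; color 3: [10, 12, 16]; color 4: [13, 14, 19]; color 5: [11, 20].

χ(G) = 5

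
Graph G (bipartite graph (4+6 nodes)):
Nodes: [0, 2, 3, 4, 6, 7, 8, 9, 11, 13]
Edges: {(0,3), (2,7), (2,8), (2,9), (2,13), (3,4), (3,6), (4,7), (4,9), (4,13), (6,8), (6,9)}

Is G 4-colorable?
Yes, G is 4-colorable

A valid 4-coloring: color 1: [0, 2, 4, 6, 11]; color 2: [3, 7, 8, 9, 13].
(χ(G) = 2 ≤ 4.)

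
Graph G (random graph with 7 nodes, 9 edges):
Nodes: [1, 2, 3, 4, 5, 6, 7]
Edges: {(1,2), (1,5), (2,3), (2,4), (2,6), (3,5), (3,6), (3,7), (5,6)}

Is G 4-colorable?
Yes, G is 4-colorable

A valid 4-coloring: color 1: [1, 3, 4]; color 2: [2, 5, 7]; color 3: [6].
(χ(G) = 3 ≤ 4.)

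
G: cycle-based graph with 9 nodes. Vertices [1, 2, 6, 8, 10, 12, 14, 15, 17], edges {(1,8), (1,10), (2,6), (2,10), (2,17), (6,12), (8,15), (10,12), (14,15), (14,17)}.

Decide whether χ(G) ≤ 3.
Yes, G is 3-colorable

A valid 3-coloring: color 1: [2, 8, 12, 14]; color 2: [6, 10, 15, 17]; color 3: [1].
(χ(G) = 3 ≤ 3.)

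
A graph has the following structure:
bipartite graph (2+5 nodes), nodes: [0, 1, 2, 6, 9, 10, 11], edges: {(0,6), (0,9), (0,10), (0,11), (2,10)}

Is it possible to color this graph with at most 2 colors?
A valid 2-coloring: color 1: [0, 1, 2]; color 2: [6, 9, 10, 11].
(χ(G) = 2 ≤ 2.)

Yes, G is 2-colorable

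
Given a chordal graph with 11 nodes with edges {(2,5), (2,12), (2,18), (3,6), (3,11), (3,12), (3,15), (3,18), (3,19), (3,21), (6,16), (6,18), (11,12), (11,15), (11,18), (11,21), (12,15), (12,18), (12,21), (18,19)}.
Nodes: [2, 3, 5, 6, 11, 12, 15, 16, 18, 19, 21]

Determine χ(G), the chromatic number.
χ(G) = 4

Clique number ω(G) = 4 (lower bound: χ ≥ ω).
The clique on [3, 11, 12, 18] has size 4, forcing χ ≥ 4, and the coloring below uses 4 colors, so χ(G) = 4.
A valid 4-coloring: color 1: [2, 3, 16]; color 2: [5, 6, 12, 19]; color 3: [15, 18, 21]; color 4: [11].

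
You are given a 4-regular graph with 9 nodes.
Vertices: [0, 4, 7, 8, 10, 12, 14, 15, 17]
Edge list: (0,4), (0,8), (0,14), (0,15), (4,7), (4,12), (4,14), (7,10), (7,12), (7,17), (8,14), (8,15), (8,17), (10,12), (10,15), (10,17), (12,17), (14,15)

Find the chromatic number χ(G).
χ(G) = 4

Clique number ω(G) = 4 (lower bound: χ ≥ ω).
The clique on [0, 8, 14, 15] has size 4, forcing χ ≥ 4, and the coloring below uses 4 colors, so χ(G) = 4.
A valid 4-coloring: color 1: [14, 17]; color 2: [0, 7]; color 3: [4, 8, 10]; color 4: [12, 15].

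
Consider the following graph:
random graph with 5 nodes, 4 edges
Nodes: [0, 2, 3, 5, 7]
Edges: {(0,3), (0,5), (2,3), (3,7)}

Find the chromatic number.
χ(G) = 2

Clique number ω(G) = 2 (lower bound: χ ≥ ω).
The graph is bipartite (no odd cycle), so 2 colors suffice: χ(G) = 2.
A valid 2-coloring: color 1: [3, 5]; color 2: [0, 2, 7].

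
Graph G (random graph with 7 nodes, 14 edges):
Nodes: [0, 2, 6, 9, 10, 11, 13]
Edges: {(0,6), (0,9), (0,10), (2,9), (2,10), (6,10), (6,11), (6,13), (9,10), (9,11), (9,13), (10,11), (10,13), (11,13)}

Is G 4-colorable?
Yes, G is 4-colorable

A valid 4-coloring: color 1: [10]; color 2: [6, 9]; color 3: [0, 2, 11]; color 4: [13].
(χ(G) = 4 ≤ 4.)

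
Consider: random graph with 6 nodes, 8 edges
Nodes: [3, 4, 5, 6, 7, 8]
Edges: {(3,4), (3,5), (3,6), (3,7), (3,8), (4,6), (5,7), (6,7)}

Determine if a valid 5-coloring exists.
Yes, G is 5-colorable

A valid 5-coloring: color 1: [3]; color 2: [4, 7, 8]; color 3: [5, 6].
(χ(G) = 3 ≤ 5.)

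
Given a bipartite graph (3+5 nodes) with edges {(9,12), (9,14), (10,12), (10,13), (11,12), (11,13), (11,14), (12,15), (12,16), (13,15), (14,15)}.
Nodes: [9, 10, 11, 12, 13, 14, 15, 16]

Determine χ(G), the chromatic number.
Clique number ω(G) = 2 (lower bound: χ ≥ ω).
The graph is bipartite (no odd cycle), so 2 colors suffice: χ(G) = 2.
A valid 2-coloring: color 1: [12, 13, 14]; color 2: [9, 10, 11, 15, 16].

χ(G) = 2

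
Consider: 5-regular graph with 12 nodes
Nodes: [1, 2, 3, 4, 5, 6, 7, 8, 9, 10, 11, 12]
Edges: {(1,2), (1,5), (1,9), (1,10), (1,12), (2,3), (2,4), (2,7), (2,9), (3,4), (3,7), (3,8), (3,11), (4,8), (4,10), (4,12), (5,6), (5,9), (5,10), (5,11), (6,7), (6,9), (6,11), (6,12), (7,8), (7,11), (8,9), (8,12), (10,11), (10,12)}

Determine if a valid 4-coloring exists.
A valid 4-coloring: color 1: [3, 9, 12]; color 2: [1, 8, 11]; color 3: [4, 5, 7]; color 4: [2, 6, 10].
(χ(G) = 4 ≤ 4.)

Yes, G is 4-colorable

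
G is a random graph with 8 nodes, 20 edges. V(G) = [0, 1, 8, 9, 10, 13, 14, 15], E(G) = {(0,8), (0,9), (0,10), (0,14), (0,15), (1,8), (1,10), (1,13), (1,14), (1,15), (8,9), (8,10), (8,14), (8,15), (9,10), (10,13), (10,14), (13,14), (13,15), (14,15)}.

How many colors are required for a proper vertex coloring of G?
χ(G) = 4

Clique number ω(G) = 4 (lower bound: χ ≥ ω).
The clique on [0, 8, 9, 10] has size 4, forcing χ ≥ 4, and the coloring below uses 4 colors, so χ(G) = 4.
A valid 4-coloring: color 1: [9, 14]; color 2: [8, 13]; color 3: [10, 15]; color 4: [0, 1].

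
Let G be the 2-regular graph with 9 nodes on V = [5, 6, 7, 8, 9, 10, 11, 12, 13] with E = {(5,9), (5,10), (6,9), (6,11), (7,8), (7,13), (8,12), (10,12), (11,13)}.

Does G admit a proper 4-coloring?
A valid 4-coloring: color 1: [7, 9, 10, 11]; color 2: [5, 6, 8, 13]; color 3: [12].
(χ(G) = 3 ≤ 4.)

Yes, G is 4-colorable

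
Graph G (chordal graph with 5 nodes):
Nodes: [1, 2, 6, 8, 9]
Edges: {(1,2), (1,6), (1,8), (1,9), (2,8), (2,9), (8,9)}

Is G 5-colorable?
A valid 5-coloring: color 1: [1]; color 2: [2, 6]; color 3: [9]; color 4: [8].
(χ(G) = 4 ≤ 5.)

Yes, G is 5-colorable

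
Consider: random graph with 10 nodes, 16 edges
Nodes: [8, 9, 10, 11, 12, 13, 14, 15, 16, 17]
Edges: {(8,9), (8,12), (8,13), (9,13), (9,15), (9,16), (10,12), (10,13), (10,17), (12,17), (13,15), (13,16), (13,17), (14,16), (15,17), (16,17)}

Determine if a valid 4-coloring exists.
Yes, G is 4-colorable

A valid 4-coloring: color 1: [11, 12, 13, 14]; color 2: [9, 17]; color 3: [8, 10, 15, 16].
(χ(G) = 3 ≤ 4.)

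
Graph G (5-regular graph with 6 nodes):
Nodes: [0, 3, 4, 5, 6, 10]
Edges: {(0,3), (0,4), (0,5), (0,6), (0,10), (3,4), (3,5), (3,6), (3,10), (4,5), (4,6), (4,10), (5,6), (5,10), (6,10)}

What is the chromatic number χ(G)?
χ(G) = 6

Clique number ω(G) = 6 (lower bound: χ ≥ ω).
The clique on [0, 3, 4, 5, 6, 10] has size 6, forcing χ ≥ 6, and the coloring below uses 6 colors, so χ(G) = 6.
A valid 6-coloring: color 1: [4]; color 2: [3]; color 3: [6]; color 4: [0]; color 5: [5]; color 6: [10].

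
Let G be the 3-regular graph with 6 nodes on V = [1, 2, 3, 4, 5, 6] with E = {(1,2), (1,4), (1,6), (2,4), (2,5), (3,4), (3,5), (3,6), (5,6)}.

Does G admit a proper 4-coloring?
Yes, G is 4-colorable

A valid 4-coloring: color 1: [2, 6]; color 2: [4, 5]; color 3: [1, 3].
(χ(G) = 3 ≤ 4.)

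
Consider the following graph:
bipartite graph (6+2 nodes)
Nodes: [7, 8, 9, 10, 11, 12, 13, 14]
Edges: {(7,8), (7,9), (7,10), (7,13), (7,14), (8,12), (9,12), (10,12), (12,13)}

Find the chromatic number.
Clique number ω(G) = 2 (lower bound: χ ≥ ω).
The graph is bipartite (no odd cycle), so 2 colors suffice: χ(G) = 2.
A valid 2-coloring: color 1: [7, 11, 12]; color 2: [8, 9, 10, 13, 14].

χ(G) = 2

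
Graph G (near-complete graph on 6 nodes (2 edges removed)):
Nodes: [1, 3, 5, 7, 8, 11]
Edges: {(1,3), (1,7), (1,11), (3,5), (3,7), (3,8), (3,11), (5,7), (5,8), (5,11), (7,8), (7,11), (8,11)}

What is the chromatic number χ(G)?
Clique number ω(G) = 5 (lower bound: χ ≥ ω).
The clique on [3, 5, 7, 8, 11] has size 5, forcing χ ≥ 5, and the coloring below uses 5 colors, so χ(G) = 5.
A valid 5-coloring: color 1: [7]; color 2: [11]; color 3: [3]; color 4: [1, 8]; color 5: [5].

χ(G) = 5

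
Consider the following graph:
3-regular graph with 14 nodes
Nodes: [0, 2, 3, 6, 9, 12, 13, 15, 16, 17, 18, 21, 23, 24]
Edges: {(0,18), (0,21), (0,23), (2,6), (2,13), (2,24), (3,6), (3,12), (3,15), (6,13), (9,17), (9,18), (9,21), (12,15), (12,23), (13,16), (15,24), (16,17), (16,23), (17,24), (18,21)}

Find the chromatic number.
Clique number ω(G) = 3 (lower bound: χ ≥ ω).
The clique on [0, 18, 21] has size 3, forcing χ ≥ 3, and the coloring below uses 3 colors, so χ(G) = 3.
A valid 3-coloring: color 1: [0, 6, 9, 12, 16, 24]; color 2: [3, 13, 17, 18, 23]; color 3: [2, 15, 21].

χ(G) = 3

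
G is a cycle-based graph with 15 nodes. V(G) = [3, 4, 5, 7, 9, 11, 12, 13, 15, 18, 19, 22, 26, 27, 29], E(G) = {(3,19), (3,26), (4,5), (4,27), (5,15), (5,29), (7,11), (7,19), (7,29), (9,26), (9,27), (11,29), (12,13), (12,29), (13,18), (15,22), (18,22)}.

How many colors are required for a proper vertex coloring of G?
Clique number ω(G) = 3 (lower bound: χ ≥ ω).
The clique on [7, 11, 29] has size 3, forcing χ ≥ 3, and the coloring below uses 3 colors, so χ(G) = 3.
A valid 3-coloring: color 1: [4, 15, 18, 19, 26, 29]; color 2: [3, 5, 7, 13, 22, 27]; color 3: [9, 11, 12].

χ(G) = 3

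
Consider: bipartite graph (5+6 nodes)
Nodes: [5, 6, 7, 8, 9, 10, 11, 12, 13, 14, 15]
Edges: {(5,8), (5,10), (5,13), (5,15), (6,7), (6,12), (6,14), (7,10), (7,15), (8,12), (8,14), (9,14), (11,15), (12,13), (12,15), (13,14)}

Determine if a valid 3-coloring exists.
Yes, G is 3-colorable

A valid 3-coloring: color 1: [5, 7, 11, 12, 14]; color 2: [6, 8, 9, 10, 13, 15].
(χ(G) = 2 ≤ 3.)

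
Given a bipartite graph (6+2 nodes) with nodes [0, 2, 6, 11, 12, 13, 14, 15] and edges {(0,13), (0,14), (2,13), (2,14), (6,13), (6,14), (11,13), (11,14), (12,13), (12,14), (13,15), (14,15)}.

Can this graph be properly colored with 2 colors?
Yes, G is 2-colorable

A valid 2-coloring: color 1: [13, 14]; color 2: [0, 2, 6, 11, 12, 15].
(χ(G) = 2 ≤ 2.)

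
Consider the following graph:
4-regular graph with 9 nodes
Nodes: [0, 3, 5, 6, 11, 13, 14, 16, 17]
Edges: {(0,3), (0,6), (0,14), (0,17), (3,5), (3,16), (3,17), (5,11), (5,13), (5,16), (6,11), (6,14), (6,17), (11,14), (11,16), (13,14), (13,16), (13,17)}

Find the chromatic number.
χ(G) = 4

Clique number ω(G) = 3 (lower bound: χ ≥ ω).
Suppose a proper 3-coloring c exists. The clique [0, 3, 17] takes 3 distinct colors; by symmetry let c(0) = 1, c(3) = 2, c(17) = 3.
- Vertex 6: neighbors [0, 17] already have colors [1, 3] ⇒ c(6) = 2.
- Vertex 14: neighbors [0, 6] already have colors [1, 2] ⇒ c(14) = 3.
- Vertex 11: neighbors [6, 14] already have colors [2, 3] ⇒ c(11) = 1.
- Vertex 5: neighbors [11, 3] already have colors [1, 2] ⇒ c(5) = 3.
- Vertex 16: neighbors [11, 3, 5] already have colors [1, 2, 3] — all 3 colors blocked. Contradiction.
The forced assignments end in a contradiction, so G has no proper 3-coloring (χ ≥ 4).
The coloring below uses 4 colors, so χ(G) = 4.
A valid 4-coloring: color 1: [5, 6]; color 2: [0, 16]; color 3: [3, 11, 13]; color 4: [14, 17].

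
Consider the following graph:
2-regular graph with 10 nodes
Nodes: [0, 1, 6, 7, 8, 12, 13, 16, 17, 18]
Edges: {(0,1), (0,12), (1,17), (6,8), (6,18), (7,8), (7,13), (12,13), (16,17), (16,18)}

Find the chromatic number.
Clique number ω(G) = 2 (lower bound: χ ≥ ω).
The graph is bipartite (no odd cycle), so 2 colors suffice: χ(G) = 2.
A valid 2-coloring: color 1: [0, 8, 13, 17, 18]; color 2: [1, 6, 7, 12, 16].

χ(G) = 2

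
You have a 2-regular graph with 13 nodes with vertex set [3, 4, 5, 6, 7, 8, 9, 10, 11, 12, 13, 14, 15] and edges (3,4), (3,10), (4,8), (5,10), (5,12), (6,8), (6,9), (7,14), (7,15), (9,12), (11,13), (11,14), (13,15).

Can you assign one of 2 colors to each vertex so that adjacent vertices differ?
Odd cycle [14, 11, 13, 15, 7] needs 3 colors (χ ≥ 3).
Hence χ(G) ≥ 3 > 2, so no proper 2-coloring exists.

No, G is not 2-colorable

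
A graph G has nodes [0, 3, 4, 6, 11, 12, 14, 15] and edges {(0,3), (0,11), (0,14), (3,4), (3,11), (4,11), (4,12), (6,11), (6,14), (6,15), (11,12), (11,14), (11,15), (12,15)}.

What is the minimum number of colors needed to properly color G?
Clique number ω(G) = 3 (lower bound: χ ≥ ω).
Odd cycle [6, 14, 0, 3, 4, 12, 15] needs 3 colors (χ ≥ 3).
Vertex 11 is adjacent to every vertex of [0, 3, 4, 6, 12, 14, 15], which already need 3 colors among themselves, so 11 needs a new color (χ ≥ 4).
The coloring below uses 4 colors, so χ(G) = 4.
A valid 4-coloring: color 1: [11]; color 2: [0, 6, 12]; color 3: [3, 14, 15]; color 4: [4].

χ(G) = 4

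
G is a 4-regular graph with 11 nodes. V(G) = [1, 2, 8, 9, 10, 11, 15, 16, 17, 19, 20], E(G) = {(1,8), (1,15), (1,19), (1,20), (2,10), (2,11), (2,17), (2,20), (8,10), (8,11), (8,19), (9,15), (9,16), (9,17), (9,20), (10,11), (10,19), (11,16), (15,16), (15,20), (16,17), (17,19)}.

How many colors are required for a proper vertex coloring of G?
Clique number ω(G) = 3 (lower bound: χ ≥ ω).
Suppose a proper 3-coloring c exists. The clique [1, 8, 19] takes 3 distinct colors; by symmetry let c(1) = 1, c(8) = 2, c(19) = 3.
- Vertex 10: neighbors [8, 19] already have colors [2, 3] ⇒ c(10) = 1.
- Vertex 11: neighbors [10, 8] already have colors [1, 2] ⇒ c(11) = 3.
- Vertex 2: neighbors [10, 11] already have colors [1, 3] ⇒ c(2) = 2.
- Vertex 17: neighbors [2, 19] already have colors [2, 3] ⇒ c(17) = 1.
- Vertex 16: neighbors [17, 11] already have colors [1, 3] ⇒ c(16) = 2.
- Vertex 9: neighbors [17, 16] already have colors [1, 2] ⇒ c(9) = 3.
- Vertex 15: neighbors [1, 16, 9] already have colors [1, 2, 3] — all 3 colors blocked. Contradiction.
The forced assignments end in a contradiction, so G has no proper 3-coloring (χ ≥ 4).
The coloring below uses 4 colors, so χ(G) = 4.
A valid 4-coloring: color 1: [16, 19, 20]; color 2: [1, 9, 10]; color 3: [11, 15, 17]; color 4: [2, 8].

χ(G) = 4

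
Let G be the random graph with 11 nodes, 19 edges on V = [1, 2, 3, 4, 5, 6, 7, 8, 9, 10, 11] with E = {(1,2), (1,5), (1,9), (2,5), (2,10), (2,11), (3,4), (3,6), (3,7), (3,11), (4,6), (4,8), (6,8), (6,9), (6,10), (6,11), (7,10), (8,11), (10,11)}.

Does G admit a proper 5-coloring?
Yes, G is 5-colorable

A valid 5-coloring: color 1: [2, 6, 7]; color 2: [1, 4, 11]; color 3: [3, 5, 8, 9, 10].
(χ(G) = 3 ≤ 5.)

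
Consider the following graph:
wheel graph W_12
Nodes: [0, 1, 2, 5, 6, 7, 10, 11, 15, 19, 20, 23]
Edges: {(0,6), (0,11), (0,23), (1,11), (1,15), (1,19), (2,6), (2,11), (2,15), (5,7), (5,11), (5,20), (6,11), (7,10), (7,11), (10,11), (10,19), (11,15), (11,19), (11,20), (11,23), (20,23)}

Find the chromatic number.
Clique number ω(G) = 3 (lower bound: χ ≥ ω).
Odd cycle [19, 1, 15, 2, 6, 0, 23, 20, 5, 7, 10] needs 3 colors (χ ≥ 3).
Vertex 11 is adjacent to every vertex of [0, 1, 2, 5, 6, 7, 10, 15, 19, 20, 23], which already need 3 colors among themselves, so 11 needs a new color (χ ≥ 4).
The coloring below uses 4 colors, so χ(G) = 4.
A valid 4-coloring: color 1: [11]; color 2: [6, 7, 15, 19, 23]; color 3: [0, 1, 2, 10, 20]; color 4: [5].

χ(G) = 4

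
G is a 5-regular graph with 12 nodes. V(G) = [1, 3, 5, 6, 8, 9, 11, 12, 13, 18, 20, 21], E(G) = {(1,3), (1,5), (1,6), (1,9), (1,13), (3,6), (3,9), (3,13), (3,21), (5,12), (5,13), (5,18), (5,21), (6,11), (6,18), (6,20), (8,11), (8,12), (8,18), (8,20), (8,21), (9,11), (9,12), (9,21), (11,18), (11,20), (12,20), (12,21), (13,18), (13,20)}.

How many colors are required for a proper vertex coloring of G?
χ(G) = 4

Clique number ω(G) = 3 (lower bound: χ ≥ ω).
Suppose a proper 3-coloring c exists. The clique [1, 3, 6] takes 3 distinct colors; by symmetry let c(1) = 1, c(3) = 2, c(6) = 3.
- Vertex 9: neighbors [1, 3] already have colors [1, 2] ⇒ c(9) = 3.
- Vertex 13: neighbors [1, 3] already have colors [1, 2] ⇒ c(13) = 3.
- Vertex 5: neighbors [1, 13] already have colors [1, 3] ⇒ c(5) = 2.
- Vertex 12: neighbors [5, 9] already have colors [2, 3] ⇒ c(12) = 1.
- Vertex 21: neighbors [12, 3, 9] already have colors [1, 2, 3] — all 3 colors blocked. Contradiction.
The forced assignments end in a contradiction, so G has no proper 3-coloring (χ ≥ 4).
The coloring below uses 4 colors, so χ(G) = 4.
A valid 4-coloring: color 1: [6, 8, 9, 13]; color 2: [3, 5, 20]; color 3: [1, 11, 12]; color 4: [18, 21].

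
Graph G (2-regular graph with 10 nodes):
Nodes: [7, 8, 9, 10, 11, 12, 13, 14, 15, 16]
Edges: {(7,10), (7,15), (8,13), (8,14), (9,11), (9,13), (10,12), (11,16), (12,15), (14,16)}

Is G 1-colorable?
No, G is not 1-colorable

Edge (7,10) forces its endpoints to differ, so 1 color is not enough.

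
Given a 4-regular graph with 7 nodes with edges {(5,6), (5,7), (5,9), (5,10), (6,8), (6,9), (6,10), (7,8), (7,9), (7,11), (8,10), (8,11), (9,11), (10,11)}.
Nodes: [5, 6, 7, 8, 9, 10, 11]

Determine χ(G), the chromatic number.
Clique number ω(G) = 3 (lower bound: χ ≥ ω).
Suppose a proper 3-coloring c exists. The clique [5, 6, 9] takes 3 distinct colors; by symmetry let c(5) = 1, c(6) = 2, c(9) = 3.
- Vertex 7: neighbors [5, 9] already have colors [1, 3] ⇒ c(7) = 2.
- Vertex 10: neighbors [5, 6] already have colors [1, 2] ⇒ c(10) = 3.
- Vertex 8: neighbors [6, 10] already have colors [2, 3] ⇒ c(8) = 1.
- Vertex 11: neighbors [8, 7, 9] already have colors [1, 2, 3] — all 3 colors blocked. Contradiction.
The forced assignments end in a contradiction, so G has no proper 3-coloring (χ ≥ 4).
The coloring below uses 4 colors, so χ(G) = 4.
A valid 4-coloring: color 1: [6, 11]; color 2: [9, 10]; color 3: [5, 8]; color 4: [7].

χ(G) = 4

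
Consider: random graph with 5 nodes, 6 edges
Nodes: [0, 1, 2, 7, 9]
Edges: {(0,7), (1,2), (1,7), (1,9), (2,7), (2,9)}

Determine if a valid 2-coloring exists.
The clique on vertices [1, 2, 9] has size 3 > 2, so it alone needs 3 colors.

No, G is not 2-colorable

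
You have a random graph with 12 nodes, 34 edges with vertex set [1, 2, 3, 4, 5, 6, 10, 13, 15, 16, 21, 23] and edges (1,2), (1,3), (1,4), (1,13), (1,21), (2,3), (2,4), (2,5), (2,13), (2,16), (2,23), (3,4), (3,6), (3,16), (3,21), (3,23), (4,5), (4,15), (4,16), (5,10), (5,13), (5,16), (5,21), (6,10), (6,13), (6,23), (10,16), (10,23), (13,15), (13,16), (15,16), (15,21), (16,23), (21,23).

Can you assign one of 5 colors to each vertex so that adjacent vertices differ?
Yes, G is 5-colorable

A valid 5-coloring: color 1: [1, 6, 16]; color 2: [2, 10, 21]; color 3: [3, 5, 15]; color 4: [4, 13, 23].
(χ(G) = 4 ≤ 5.)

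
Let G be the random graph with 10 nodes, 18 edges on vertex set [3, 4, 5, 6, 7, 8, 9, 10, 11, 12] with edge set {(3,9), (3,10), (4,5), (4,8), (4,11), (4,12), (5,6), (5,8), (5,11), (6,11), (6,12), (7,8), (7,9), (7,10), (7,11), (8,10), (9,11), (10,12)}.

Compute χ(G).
χ(G) = 3

Clique number ω(G) = 3 (lower bound: χ ≥ ω).
The clique on [7, 8, 10] has size 3, forcing χ ≥ 3, and the coloring below uses 3 colors, so χ(G) = 3.
A valid 3-coloring: color 1: [3, 8, 11, 12]; color 2: [4, 6, 9, 10]; color 3: [5, 7].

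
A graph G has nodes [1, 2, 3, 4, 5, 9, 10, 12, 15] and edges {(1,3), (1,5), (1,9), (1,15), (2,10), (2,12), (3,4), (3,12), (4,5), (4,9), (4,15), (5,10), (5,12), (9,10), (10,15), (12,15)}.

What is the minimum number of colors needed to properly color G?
Clique number ω(G) = 2 (lower bound: χ ≥ ω).
The graph is bipartite (no odd cycle), so 2 colors suffice: χ(G) = 2.
A valid 2-coloring: color 1: [1, 4, 10, 12]; color 2: [2, 3, 5, 9, 15].

χ(G) = 2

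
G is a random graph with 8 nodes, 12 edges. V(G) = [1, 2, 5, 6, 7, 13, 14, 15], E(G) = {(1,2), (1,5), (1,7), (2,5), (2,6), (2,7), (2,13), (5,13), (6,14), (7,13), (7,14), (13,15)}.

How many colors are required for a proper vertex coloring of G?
Clique number ω(G) = 3 (lower bound: χ ≥ ω).
The clique on [1, 2, 5] has size 3, forcing χ ≥ 3, and the coloring below uses 3 colors, so χ(G) = 3.
A valid 3-coloring: color 1: [2, 14, 15]; color 2: [1, 6, 13]; color 3: [5, 7].

χ(G) = 3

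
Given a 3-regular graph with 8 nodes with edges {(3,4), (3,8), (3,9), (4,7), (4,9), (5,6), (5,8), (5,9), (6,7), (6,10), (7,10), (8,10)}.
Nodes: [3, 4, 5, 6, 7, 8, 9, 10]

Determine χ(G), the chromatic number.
Clique number ω(G) = 3 (lower bound: χ ≥ ω).
The clique on [3, 4, 9] has size 3, forcing χ ≥ 3, and the coloring below uses 3 colors, so χ(G) = 3.
A valid 3-coloring: color 1: [6, 8, 9]; color 2: [3, 5, 7]; color 3: [4, 10].

χ(G) = 3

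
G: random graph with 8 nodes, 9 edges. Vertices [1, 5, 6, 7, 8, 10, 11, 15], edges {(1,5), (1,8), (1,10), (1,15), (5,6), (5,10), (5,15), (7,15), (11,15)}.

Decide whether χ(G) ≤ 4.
Yes, G is 4-colorable

A valid 4-coloring: color 1: [6, 8, 10, 15]; color 2: [5, 7, 11]; color 3: [1].
(χ(G) = 3 ≤ 4.)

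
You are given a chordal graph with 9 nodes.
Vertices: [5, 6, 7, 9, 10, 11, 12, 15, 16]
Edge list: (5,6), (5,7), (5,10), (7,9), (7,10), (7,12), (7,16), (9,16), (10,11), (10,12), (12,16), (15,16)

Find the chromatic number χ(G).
Clique number ω(G) = 3 (lower bound: χ ≥ ω).
The clique on [7, 9, 16] has size 3, forcing χ ≥ 3, and the coloring below uses 3 colors, so χ(G) = 3.
A valid 3-coloring: color 1: [6, 7, 11, 15]; color 2: [10, 16]; color 3: [5, 9, 12].

χ(G) = 3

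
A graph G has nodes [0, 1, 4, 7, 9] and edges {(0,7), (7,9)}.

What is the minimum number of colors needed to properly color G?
Clique number ω(G) = 2 (lower bound: χ ≥ ω).
The graph is bipartite (no odd cycle), so 2 colors suffice: χ(G) = 2.
A valid 2-coloring: color 1: [1, 4, 7]; color 2: [0, 9].

χ(G) = 2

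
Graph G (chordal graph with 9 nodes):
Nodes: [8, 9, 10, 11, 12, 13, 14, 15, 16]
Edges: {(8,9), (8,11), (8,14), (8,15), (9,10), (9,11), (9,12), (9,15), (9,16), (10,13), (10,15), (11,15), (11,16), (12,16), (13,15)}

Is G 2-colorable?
The clique on vertices [8, 9, 11, 15] has size 4 > 2, so it alone needs 4 colors.

No, G is not 2-colorable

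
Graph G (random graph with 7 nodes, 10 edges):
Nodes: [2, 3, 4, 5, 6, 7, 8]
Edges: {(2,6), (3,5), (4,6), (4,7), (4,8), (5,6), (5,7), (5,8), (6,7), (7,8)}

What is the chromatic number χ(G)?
χ(G) = 3

Clique number ω(G) = 3 (lower bound: χ ≥ ω).
The clique on [4, 7, 8] has size 3, forcing χ ≥ 3, and the coloring below uses 3 colors, so χ(G) = 3.
A valid 3-coloring: color 1: [2, 3, 7]; color 2: [6, 8]; color 3: [4, 5].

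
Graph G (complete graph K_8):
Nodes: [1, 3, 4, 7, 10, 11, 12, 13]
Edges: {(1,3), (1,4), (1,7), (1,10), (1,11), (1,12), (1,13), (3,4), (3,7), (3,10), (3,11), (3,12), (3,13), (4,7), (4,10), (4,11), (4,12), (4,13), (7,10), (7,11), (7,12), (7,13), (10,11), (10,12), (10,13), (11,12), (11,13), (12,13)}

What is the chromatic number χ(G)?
Clique number ω(G) = 8 (lower bound: χ ≥ ω).
The clique on [1, 3, 4, 7, 10, 11, 12, 13] has size 8, forcing χ ≥ 8, and the coloring below uses 8 colors, so χ(G) = 8.
A valid 8-coloring: color 1: [10]; color 2: [7]; color 3: [12]; color 4: [13]; color 5: [4]; color 6: [1]; color 7: [3]; color 8: [11].

χ(G) = 8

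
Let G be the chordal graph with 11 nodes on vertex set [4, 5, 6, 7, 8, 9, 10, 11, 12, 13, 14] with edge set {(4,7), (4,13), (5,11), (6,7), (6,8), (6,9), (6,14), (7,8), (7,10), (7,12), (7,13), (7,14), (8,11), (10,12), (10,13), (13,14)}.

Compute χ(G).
χ(G) = 3

Clique number ω(G) = 3 (lower bound: χ ≥ ω).
The clique on [6, 7, 8] has size 3, forcing χ ≥ 3, and the coloring below uses 3 colors, so χ(G) = 3.
A valid 3-coloring: color 1: [7, 9, 11]; color 2: [5, 6, 12, 13]; color 3: [4, 8, 10, 14].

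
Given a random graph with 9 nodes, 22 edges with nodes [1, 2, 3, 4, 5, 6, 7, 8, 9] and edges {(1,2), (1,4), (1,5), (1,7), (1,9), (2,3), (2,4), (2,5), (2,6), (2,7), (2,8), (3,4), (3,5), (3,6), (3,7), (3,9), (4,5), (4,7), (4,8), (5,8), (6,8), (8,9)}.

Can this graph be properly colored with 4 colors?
Yes, G is 4-colorable

A valid 4-coloring: color 1: [2, 9]; color 2: [4, 6]; color 3: [1, 3, 8]; color 4: [5, 7].
(χ(G) = 4 ≤ 4.)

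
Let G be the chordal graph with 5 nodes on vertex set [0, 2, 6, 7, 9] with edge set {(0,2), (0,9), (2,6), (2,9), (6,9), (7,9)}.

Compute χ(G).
χ(G) = 3

Clique number ω(G) = 3 (lower bound: χ ≥ ω).
The clique on [0, 2, 9] has size 3, forcing χ ≥ 3, and the coloring below uses 3 colors, so χ(G) = 3.
A valid 3-coloring: color 1: [9]; color 2: [2, 7]; color 3: [0, 6].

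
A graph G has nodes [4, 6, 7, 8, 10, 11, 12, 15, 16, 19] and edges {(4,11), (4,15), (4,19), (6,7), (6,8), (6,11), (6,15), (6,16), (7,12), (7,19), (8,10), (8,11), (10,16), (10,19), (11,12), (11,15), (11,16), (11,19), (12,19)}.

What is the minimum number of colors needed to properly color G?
χ(G) = 3

Clique number ω(G) = 3 (lower bound: χ ≥ ω).
The clique on [4, 11, 19] has size 3, forcing χ ≥ 3, and the coloring below uses 3 colors, so χ(G) = 3.
A valid 3-coloring: color 1: [7, 10, 11]; color 2: [8, 15, 16, 19]; color 3: [4, 6, 12].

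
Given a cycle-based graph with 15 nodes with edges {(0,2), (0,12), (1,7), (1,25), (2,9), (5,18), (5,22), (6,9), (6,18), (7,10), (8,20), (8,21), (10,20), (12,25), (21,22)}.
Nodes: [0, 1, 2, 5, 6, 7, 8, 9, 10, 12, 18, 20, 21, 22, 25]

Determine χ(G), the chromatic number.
χ(G) = 3

Clique number ω(G) = 2 (lower bound: χ ≥ ω).
Odd cycle [10, 20, 8, 21, 22, 5, 18, 6, 9, 2, 0, 12, 25, 1, 7] needs 3 colors (χ ≥ 3).
The coloring below uses 3 colors, so χ(G) = 3.
A valid 3-coloring: color 1: [0, 1, 8, 9, 10, 18, 22]; color 2: [2, 5, 6, 7, 12, 20, 21]; color 3: [25].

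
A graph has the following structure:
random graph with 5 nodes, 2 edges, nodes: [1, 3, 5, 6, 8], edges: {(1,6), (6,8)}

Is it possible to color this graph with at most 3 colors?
Yes, G is 3-colorable

A valid 3-coloring: color 1: [3, 5, 6]; color 2: [1, 8].
(χ(G) = 2 ≤ 3.)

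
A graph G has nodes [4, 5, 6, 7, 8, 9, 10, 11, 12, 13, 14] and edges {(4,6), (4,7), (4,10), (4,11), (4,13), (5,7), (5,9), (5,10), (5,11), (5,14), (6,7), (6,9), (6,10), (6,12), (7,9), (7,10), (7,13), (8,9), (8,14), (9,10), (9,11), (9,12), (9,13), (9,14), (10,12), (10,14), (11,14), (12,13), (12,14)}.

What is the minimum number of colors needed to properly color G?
Clique number ω(G) = 4 (lower bound: χ ≥ ω).
Odd cycle [6, 12, 14, 5, 7] needs 3 colors (χ ≥ 3).
Vertex 10 is adjacent to every vertex of [5, 6, 7, 12, 14], which already need 3 colors among themselves, so 10 needs a new color (χ ≥ 4).
Vertex 9 is adjacent to every vertex of [5, 6, 7, 10, 12, 14], which already need 4 colors among themselves, so 9 needs a new color (χ ≥ 5).
The coloring below uses 5 colors, so χ(G) = 5.
A valid 5-coloring: color 1: [4, 9]; color 2: [8, 10, 11, 13]; color 3: [7, 14]; color 4: [5, 12]; color 5: [6].

χ(G) = 5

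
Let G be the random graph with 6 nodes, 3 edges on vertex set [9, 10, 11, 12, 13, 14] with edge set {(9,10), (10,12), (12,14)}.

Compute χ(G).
Clique number ω(G) = 2 (lower bound: χ ≥ ω).
The graph is bipartite (no odd cycle), so 2 colors suffice: χ(G) = 2.
A valid 2-coloring: color 1: [10, 11, 13, 14]; color 2: [9, 12].

χ(G) = 2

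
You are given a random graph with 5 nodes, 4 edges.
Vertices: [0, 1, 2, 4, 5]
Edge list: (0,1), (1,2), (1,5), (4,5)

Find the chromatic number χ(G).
χ(G) = 2

Clique number ω(G) = 2 (lower bound: χ ≥ ω).
The graph is bipartite (no odd cycle), so 2 colors suffice: χ(G) = 2.
A valid 2-coloring: color 1: [1, 4]; color 2: [0, 2, 5].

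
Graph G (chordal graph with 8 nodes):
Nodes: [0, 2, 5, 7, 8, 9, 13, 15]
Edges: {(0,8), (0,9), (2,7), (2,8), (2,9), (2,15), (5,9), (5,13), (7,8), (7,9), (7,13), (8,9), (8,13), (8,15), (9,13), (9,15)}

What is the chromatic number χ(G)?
χ(G) = 4

Clique number ω(G) = 4 (lower bound: χ ≥ ω).
The clique on [2, 7, 8, 9] has size 4, forcing χ ≥ 4, and the coloring below uses 4 colors, so χ(G) = 4.
A valid 4-coloring: color 1: [9]; color 2: [5, 8]; color 3: [0, 2, 13]; color 4: [7, 15].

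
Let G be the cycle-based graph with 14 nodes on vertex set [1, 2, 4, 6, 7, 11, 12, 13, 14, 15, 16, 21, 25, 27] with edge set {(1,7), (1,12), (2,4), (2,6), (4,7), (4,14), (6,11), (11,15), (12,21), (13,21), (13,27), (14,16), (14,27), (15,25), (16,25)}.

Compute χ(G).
χ(G) = 2

Clique number ω(G) = 2 (lower bound: χ ≥ ω).
The graph is bipartite (no odd cycle), so 2 colors suffice: χ(G) = 2.
A valid 2-coloring: color 1: [1, 4, 6, 15, 16, 21, 27]; color 2: [2, 7, 11, 12, 13, 14, 25].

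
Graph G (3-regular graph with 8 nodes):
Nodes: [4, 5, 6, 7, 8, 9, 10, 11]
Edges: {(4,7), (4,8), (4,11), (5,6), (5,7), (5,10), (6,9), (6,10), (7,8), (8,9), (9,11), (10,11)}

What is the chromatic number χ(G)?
Clique number ω(G) = 3 (lower bound: χ ≥ ω).
The clique on [4, 7, 8] has size 3, forcing χ ≥ 3, and the coloring below uses 3 colors, so χ(G) = 3.
A valid 3-coloring: color 1: [5, 8, 11]; color 2: [4, 9, 10]; color 3: [6, 7].

χ(G) = 3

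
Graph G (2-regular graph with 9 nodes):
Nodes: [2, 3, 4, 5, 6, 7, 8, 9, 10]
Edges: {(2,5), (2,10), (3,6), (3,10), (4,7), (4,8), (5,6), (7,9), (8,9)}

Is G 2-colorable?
Odd cycle [6, 3, 10, 2, 5] needs 3 colors (χ ≥ 3).
Hence χ(G) ≥ 3 > 2, so no proper 2-coloring exists.

No, G is not 2-colorable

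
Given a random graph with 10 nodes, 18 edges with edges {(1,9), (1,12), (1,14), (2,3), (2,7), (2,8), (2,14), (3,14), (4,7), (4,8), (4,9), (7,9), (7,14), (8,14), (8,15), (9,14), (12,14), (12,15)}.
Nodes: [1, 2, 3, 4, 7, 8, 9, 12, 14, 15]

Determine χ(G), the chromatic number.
χ(G) = 3

Clique number ω(G) = 3 (lower bound: χ ≥ ω).
The clique on [4, 7, 9] has size 3, forcing χ ≥ 3, and the coloring below uses 3 colors, so χ(G) = 3.
A valid 3-coloring: color 1: [4, 14, 15]; color 2: [2, 9, 12]; color 3: [1, 3, 7, 8].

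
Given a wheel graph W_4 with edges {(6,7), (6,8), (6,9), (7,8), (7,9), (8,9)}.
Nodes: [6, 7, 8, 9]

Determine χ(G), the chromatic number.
χ(G) = 4

Clique number ω(G) = 4 (lower bound: χ ≥ ω).
The clique on [6, 7, 8, 9] has size 4, forcing χ ≥ 4, and the coloring below uses 4 colors, so χ(G) = 4.
A valid 4-coloring: color 1: [6]; color 2: [7]; color 3: [8]; color 4: [9].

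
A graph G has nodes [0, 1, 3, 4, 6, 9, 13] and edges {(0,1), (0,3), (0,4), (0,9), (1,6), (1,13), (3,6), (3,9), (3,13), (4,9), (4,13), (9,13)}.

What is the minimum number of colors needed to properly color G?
Clique number ω(G) = 3 (lower bound: χ ≥ ω).
The clique on [0, 3, 9] has size 3, forcing χ ≥ 3, and the coloring below uses 3 colors, so χ(G) = 3.
A valid 3-coloring: color 1: [0, 6, 13]; color 2: [1, 3, 4]; color 3: [9].

χ(G) = 3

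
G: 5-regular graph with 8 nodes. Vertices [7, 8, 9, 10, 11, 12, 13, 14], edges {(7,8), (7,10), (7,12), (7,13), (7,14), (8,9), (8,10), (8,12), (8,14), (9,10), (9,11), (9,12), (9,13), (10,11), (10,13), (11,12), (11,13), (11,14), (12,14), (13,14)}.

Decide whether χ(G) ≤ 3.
The clique on vertices [9, 10, 11, 13] has size 4 > 3, so it alone needs 4 colors.

No, G is not 3-colorable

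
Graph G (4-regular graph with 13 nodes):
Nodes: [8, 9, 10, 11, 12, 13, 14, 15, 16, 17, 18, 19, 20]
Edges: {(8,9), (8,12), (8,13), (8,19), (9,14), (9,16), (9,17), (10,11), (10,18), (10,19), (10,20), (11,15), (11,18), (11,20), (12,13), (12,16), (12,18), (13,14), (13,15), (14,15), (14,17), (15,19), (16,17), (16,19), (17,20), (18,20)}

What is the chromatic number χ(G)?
Clique number ω(G) = 4 (lower bound: χ ≥ ω).
The clique on [10, 11, 18, 20] has size 4, forcing χ ≥ 4, and the coloring below uses 4 colors, so χ(G) = 4.
A valid 4-coloring: color 1: [8, 10, 15, 16]; color 2: [13, 17, 18, 19]; color 3: [12, 14, 20]; color 4: [9, 11].

χ(G) = 4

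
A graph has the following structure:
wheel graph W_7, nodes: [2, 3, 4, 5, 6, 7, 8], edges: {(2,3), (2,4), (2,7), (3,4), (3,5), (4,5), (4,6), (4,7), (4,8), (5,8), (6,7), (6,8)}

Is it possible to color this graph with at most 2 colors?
No, G is not 2-colorable

The clique on vertices [4, 5, 8] has size 3 > 2, so it alone needs 3 colors.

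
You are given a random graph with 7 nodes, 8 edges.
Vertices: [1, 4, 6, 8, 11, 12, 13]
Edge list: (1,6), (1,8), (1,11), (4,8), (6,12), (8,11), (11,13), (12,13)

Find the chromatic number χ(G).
χ(G) = 3

Clique number ω(G) = 3 (lower bound: χ ≥ ω).
The clique on [1, 8, 11] has size 3, forcing χ ≥ 3, and the coloring below uses 3 colors, so χ(G) = 3.
A valid 3-coloring: color 1: [4, 6, 11]; color 2: [1, 12]; color 3: [8, 13].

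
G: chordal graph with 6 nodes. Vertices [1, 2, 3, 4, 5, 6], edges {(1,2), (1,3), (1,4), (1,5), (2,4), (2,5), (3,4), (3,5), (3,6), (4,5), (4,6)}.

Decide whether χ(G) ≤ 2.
The clique on vertices [1, 2, 4, 5] has size 4 > 2, so it alone needs 4 colors.

No, G is not 2-colorable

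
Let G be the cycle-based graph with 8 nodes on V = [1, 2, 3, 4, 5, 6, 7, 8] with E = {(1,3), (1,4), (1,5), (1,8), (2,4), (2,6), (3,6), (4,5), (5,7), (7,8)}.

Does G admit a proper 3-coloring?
A valid 3-coloring: color 1: [1, 2, 7]; color 2: [5, 6, 8]; color 3: [3, 4].
(χ(G) = 3 ≤ 3.)

Yes, G is 3-colorable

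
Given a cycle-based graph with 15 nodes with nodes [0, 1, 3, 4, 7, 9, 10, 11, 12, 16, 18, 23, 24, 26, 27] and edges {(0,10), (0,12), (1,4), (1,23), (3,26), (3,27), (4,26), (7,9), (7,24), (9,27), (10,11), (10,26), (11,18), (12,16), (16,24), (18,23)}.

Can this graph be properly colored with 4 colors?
A valid 4-coloring: color 1: [0, 7, 11, 16, 23, 26, 27]; color 2: [3, 4, 9, 10, 12, 18, 24]; color 3: [1].
(χ(G) = 3 ≤ 4.)

Yes, G is 4-colorable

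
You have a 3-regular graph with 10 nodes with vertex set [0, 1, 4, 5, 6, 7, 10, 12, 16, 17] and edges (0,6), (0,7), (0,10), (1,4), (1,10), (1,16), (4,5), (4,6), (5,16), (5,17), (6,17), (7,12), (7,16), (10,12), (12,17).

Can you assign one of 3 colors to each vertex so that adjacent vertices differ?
A valid 3-coloring: color 1: [0, 4, 16, 17]; color 2: [5, 6, 7, 10]; color 3: [1, 12].
(χ(G) = 3 ≤ 3.)

Yes, G is 3-colorable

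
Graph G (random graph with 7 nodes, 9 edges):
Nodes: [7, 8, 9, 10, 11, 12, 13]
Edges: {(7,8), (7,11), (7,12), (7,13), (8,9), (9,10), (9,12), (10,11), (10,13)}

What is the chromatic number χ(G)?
χ(G) = 3

Clique number ω(G) = 2 (lower bound: χ ≥ ω).
Odd cycle [13, 10, 9, 12, 7] needs 3 colors (χ ≥ 3).
The coloring below uses 3 colors, so χ(G) = 3.
A valid 3-coloring: color 1: [7, 9]; color 2: [8, 10, 12]; color 3: [11, 13].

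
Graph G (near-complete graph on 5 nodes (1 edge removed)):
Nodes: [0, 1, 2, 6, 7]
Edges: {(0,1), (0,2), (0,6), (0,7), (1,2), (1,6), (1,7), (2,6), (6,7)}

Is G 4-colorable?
A valid 4-coloring: color 1: [6]; color 2: [1]; color 3: [0]; color 4: [2, 7].
(χ(G) = 4 ≤ 4.)

Yes, G is 4-colorable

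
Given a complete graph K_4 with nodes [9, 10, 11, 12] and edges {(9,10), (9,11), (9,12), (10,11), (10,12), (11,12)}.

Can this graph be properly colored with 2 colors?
The clique on vertices [9, 10, 11, 12] has size 4 > 2, so it alone needs 4 colors.

No, G is not 2-colorable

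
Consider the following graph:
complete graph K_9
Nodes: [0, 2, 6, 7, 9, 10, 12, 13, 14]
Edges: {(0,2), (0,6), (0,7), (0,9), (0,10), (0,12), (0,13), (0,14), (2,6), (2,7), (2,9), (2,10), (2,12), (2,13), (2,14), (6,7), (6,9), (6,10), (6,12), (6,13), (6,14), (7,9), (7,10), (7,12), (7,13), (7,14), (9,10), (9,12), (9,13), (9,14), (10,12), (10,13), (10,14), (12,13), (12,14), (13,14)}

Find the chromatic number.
Clique number ω(G) = 9 (lower bound: χ ≥ ω).
The clique on [0, 2, 6, 7, 9, 10, 12, 13, 14] has size 9, forcing χ ≥ 9, and the coloring below uses 9 colors, so χ(G) = 9.
A valid 9-coloring: color 1: [2]; color 2: [0]; color 3: [13]; color 4: [6]; color 5: [7]; color 6: [14]; color 7: [10]; color 8: [9]; color 9: [12].

χ(G) = 9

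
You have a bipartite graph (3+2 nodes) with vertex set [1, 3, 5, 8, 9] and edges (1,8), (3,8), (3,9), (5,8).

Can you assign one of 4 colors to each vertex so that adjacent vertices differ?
A valid 4-coloring: color 1: [8, 9]; color 2: [1, 3, 5].
(χ(G) = 2 ≤ 4.)

Yes, G is 4-colorable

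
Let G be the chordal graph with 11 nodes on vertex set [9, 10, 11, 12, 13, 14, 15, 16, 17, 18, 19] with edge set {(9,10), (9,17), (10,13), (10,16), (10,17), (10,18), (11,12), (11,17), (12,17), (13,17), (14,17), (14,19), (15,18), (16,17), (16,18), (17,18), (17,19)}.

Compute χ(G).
Clique number ω(G) = 4 (lower bound: χ ≥ ω).
The clique on [10, 16, 17, 18] has size 4, forcing χ ≥ 4, and the coloring below uses 4 colors, so χ(G) = 4.
A valid 4-coloring: color 1: [15, 17]; color 2: [10, 12, 14]; color 3: [9, 11, 13, 18, 19]; color 4: [16].

χ(G) = 4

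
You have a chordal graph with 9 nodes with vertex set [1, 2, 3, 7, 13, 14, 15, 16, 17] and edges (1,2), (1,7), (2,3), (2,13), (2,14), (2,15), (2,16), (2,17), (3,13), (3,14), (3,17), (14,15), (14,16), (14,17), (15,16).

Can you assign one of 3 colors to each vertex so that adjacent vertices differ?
The clique on vertices [2, 14, 15, 16] has size 4 > 3, so it alone needs 4 colors.

No, G is not 3-colorable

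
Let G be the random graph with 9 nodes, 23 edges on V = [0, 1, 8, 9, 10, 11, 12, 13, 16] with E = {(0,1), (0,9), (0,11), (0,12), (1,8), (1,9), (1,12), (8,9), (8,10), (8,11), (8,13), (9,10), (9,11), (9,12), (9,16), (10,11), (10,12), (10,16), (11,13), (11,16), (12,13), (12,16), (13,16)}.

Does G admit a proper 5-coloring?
Yes, G is 5-colorable

A valid 5-coloring: color 1: [9, 13]; color 2: [11, 12]; color 3: [1, 10]; color 4: [0, 8, 16].
(χ(G) = 4 ≤ 5.)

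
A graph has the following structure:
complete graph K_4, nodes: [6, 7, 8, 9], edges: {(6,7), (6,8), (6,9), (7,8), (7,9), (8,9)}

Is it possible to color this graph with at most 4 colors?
Yes, G is 4-colorable

A valid 4-coloring: color 1: [7]; color 2: [9]; color 3: [8]; color 4: [6].
(χ(G) = 4 ≤ 4.)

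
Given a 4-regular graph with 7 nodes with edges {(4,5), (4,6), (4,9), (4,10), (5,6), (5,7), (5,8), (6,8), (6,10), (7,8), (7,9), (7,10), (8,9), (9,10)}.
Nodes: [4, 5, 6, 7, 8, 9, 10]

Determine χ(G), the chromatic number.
Clique number ω(G) = 3 (lower bound: χ ≥ ω).
Suppose a proper 3-coloring c exists. The clique [4, 5, 6] takes 3 distinct colors; by symmetry let c(4) = 1, c(5) = 2, c(6) = 3.
- Vertex 8: neighbors [5, 6] already have colors [2, 3] ⇒ c(8) = 1.
- Vertex 7: neighbors [8, 5] already have colors [1, 2] ⇒ c(7) = 3.
- Vertex 9: neighbors [4, 7] already have colors [1, 3] ⇒ c(9) = 2.
- Vertex 10: neighbors [4, 9, 6] already have colors [1, 2, 3] — all 3 colors blocked. Contradiction.
The forced assignments end in a contradiction, so G has no proper 3-coloring (χ ≥ 4).
The coloring below uses 4 colors, so χ(G) = 4.
A valid 4-coloring: color 1: [6, 7]; color 2: [5, 9]; color 3: [4, 8]; color 4: [10].

χ(G) = 4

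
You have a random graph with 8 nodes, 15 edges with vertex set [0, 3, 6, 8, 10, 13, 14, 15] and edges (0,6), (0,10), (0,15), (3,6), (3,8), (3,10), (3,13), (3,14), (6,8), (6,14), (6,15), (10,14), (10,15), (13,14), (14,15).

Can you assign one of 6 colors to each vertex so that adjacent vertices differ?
Yes, G is 6-colorable

A valid 6-coloring: color 1: [3, 15]; color 2: [6, 10, 13]; color 3: [0, 8, 14].
(χ(G) = 3 ≤ 6.)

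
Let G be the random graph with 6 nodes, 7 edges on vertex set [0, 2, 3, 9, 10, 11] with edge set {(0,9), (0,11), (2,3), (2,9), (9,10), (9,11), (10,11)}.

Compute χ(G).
Clique number ω(G) = 3 (lower bound: χ ≥ ω).
The clique on [0, 9, 11] has size 3, forcing χ ≥ 3, and the coloring below uses 3 colors, so χ(G) = 3.
A valid 3-coloring: color 1: [3, 9]; color 2: [2, 11]; color 3: [0, 10].

χ(G) = 3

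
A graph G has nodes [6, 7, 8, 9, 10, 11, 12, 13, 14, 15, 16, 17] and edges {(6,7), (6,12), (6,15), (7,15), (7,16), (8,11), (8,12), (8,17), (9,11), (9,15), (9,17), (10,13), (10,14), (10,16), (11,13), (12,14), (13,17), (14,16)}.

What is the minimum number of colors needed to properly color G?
χ(G) = 3

Clique number ω(G) = 3 (lower bound: χ ≥ ω).
The clique on [6, 7, 15] has size 3, forcing χ ≥ 3, and the coloring below uses 3 colors, so χ(G) = 3.
A valid 3-coloring: color 1: [11, 12, 15, 16, 17]; color 2: [6, 8, 9, 13, 14]; color 3: [7, 10].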